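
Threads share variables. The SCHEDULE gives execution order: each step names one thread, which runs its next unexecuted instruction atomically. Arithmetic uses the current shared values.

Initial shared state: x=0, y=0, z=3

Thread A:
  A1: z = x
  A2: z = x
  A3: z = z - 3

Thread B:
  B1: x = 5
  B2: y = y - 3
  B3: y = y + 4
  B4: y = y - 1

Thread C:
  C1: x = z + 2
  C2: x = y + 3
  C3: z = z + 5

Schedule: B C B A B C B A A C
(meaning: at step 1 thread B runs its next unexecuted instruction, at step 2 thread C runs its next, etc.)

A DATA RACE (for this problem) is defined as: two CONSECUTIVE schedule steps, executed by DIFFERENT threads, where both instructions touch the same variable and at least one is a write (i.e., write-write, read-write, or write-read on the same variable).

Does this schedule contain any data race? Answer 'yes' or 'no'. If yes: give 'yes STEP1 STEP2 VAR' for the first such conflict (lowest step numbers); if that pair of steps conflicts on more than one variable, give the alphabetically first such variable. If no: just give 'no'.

Answer: yes 1 2 x

Derivation:
Steps 1,2: B(x = 5) vs C(x = z + 2). RACE on x (W-W).
Steps 2,3: C(r=z,w=x) vs B(r=y,w=y). No conflict.
Steps 3,4: B(r=y,w=y) vs A(r=x,w=z). No conflict.
Steps 4,5: A(r=x,w=z) vs B(r=y,w=y). No conflict.
Steps 5,6: B(y = y + 4) vs C(x = y + 3). RACE on y (W-R).
Steps 6,7: C(x = y + 3) vs B(y = y - 1). RACE on y (R-W).
Steps 7,8: B(r=y,w=y) vs A(r=x,w=z). No conflict.
Steps 8,9: same thread (A). No race.
Steps 9,10: A(z = z - 3) vs C(z = z + 5). RACE on z (W-W).
First conflict at steps 1,2.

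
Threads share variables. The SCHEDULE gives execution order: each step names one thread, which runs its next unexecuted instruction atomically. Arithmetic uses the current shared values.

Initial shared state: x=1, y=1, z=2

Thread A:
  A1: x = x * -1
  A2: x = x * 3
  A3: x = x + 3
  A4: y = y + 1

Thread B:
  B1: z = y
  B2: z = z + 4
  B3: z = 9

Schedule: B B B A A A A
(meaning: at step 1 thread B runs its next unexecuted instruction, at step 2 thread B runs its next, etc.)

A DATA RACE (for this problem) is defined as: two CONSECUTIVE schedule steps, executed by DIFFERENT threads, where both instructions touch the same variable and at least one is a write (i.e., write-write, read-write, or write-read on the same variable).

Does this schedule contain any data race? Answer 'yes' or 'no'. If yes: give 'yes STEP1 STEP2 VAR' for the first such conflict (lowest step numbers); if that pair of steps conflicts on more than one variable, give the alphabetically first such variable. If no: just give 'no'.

Steps 1,2: same thread (B). No race.
Steps 2,3: same thread (B). No race.
Steps 3,4: B(r=-,w=z) vs A(r=x,w=x). No conflict.
Steps 4,5: same thread (A). No race.
Steps 5,6: same thread (A). No race.
Steps 6,7: same thread (A). No race.

Answer: no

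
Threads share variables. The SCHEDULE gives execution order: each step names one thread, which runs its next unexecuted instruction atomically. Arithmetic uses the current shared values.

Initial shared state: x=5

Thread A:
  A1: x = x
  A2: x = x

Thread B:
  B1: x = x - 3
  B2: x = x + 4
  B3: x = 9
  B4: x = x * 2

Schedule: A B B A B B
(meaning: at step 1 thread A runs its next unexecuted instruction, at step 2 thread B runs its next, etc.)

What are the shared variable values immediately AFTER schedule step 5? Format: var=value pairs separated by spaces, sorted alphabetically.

Answer: x=9

Derivation:
Step 1: thread A executes A1 (x = x). Shared: x=5. PCs: A@1 B@0
Step 2: thread B executes B1 (x = x - 3). Shared: x=2. PCs: A@1 B@1
Step 3: thread B executes B2 (x = x + 4). Shared: x=6. PCs: A@1 B@2
Step 4: thread A executes A2 (x = x). Shared: x=6. PCs: A@2 B@2
Step 5: thread B executes B3 (x = 9). Shared: x=9. PCs: A@2 B@3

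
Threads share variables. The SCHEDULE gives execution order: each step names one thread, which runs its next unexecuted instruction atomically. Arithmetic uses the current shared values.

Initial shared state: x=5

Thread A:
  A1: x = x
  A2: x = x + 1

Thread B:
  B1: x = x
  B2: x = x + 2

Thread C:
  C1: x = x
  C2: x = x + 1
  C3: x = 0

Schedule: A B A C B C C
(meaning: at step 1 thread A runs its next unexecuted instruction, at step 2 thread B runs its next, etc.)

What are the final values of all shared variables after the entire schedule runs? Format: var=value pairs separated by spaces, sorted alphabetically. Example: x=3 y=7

Step 1: thread A executes A1 (x = x). Shared: x=5. PCs: A@1 B@0 C@0
Step 2: thread B executes B1 (x = x). Shared: x=5. PCs: A@1 B@1 C@0
Step 3: thread A executes A2 (x = x + 1). Shared: x=6. PCs: A@2 B@1 C@0
Step 4: thread C executes C1 (x = x). Shared: x=6. PCs: A@2 B@1 C@1
Step 5: thread B executes B2 (x = x + 2). Shared: x=8. PCs: A@2 B@2 C@1
Step 6: thread C executes C2 (x = x + 1). Shared: x=9. PCs: A@2 B@2 C@2
Step 7: thread C executes C3 (x = 0). Shared: x=0. PCs: A@2 B@2 C@3

Answer: x=0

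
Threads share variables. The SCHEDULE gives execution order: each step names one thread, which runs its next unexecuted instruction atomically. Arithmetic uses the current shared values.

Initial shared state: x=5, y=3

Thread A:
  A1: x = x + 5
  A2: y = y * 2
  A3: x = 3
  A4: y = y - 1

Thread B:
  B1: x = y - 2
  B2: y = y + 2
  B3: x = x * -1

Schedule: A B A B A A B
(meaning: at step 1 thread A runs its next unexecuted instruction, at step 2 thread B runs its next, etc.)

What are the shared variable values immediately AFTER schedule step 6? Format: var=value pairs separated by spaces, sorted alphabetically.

Answer: x=3 y=7

Derivation:
Step 1: thread A executes A1 (x = x + 5). Shared: x=10 y=3. PCs: A@1 B@0
Step 2: thread B executes B1 (x = y - 2). Shared: x=1 y=3. PCs: A@1 B@1
Step 3: thread A executes A2 (y = y * 2). Shared: x=1 y=6. PCs: A@2 B@1
Step 4: thread B executes B2 (y = y + 2). Shared: x=1 y=8. PCs: A@2 B@2
Step 5: thread A executes A3 (x = 3). Shared: x=3 y=8. PCs: A@3 B@2
Step 6: thread A executes A4 (y = y - 1). Shared: x=3 y=7. PCs: A@4 B@2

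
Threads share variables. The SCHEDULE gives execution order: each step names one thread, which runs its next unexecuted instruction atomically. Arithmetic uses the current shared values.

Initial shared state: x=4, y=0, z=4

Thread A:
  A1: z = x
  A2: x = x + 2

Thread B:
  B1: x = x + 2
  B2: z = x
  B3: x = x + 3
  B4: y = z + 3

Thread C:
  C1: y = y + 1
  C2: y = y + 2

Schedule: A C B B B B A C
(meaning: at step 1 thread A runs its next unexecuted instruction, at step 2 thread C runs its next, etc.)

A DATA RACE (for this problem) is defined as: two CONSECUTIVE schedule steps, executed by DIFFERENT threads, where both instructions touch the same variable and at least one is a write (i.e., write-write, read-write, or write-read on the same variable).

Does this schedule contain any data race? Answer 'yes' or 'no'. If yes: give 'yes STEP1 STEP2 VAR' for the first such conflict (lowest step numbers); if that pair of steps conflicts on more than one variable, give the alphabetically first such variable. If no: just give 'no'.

Steps 1,2: A(r=x,w=z) vs C(r=y,w=y). No conflict.
Steps 2,3: C(r=y,w=y) vs B(r=x,w=x). No conflict.
Steps 3,4: same thread (B). No race.
Steps 4,5: same thread (B). No race.
Steps 5,6: same thread (B). No race.
Steps 6,7: B(r=z,w=y) vs A(r=x,w=x). No conflict.
Steps 7,8: A(r=x,w=x) vs C(r=y,w=y). No conflict.

Answer: no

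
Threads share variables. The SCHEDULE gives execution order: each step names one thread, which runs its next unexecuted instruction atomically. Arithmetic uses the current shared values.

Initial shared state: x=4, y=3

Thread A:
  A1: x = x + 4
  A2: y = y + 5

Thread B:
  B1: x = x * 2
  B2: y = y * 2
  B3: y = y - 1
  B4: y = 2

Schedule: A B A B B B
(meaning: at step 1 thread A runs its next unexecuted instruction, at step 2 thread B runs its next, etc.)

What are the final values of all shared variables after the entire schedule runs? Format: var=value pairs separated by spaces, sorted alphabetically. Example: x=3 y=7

Step 1: thread A executes A1 (x = x + 4). Shared: x=8 y=3. PCs: A@1 B@0
Step 2: thread B executes B1 (x = x * 2). Shared: x=16 y=3. PCs: A@1 B@1
Step 3: thread A executes A2 (y = y + 5). Shared: x=16 y=8. PCs: A@2 B@1
Step 4: thread B executes B2 (y = y * 2). Shared: x=16 y=16. PCs: A@2 B@2
Step 5: thread B executes B3 (y = y - 1). Shared: x=16 y=15. PCs: A@2 B@3
Step 6: thread B executes B4 (y = 2). Shared: x=16 y=2. PCs: A@2 B@4

Answer: x=16 y=2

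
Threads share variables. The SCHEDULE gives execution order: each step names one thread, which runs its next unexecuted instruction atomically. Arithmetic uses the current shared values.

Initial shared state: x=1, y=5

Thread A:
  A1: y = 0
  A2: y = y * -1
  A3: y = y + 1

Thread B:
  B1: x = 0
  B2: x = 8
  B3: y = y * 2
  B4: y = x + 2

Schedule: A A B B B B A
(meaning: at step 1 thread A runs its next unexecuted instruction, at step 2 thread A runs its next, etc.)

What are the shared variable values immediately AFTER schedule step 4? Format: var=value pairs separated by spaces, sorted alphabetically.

Answer: x=8 y=0

Derivation:
Step 1: thread A executes A1 (y = 0). Shared: x=1 y=0. PCs: A@1 B@0
Step 2: thread A executes A2 (y = y * -1). Shared: x=1 y=0. PCs: A@2 B@0
Step 3: thread B executes B1 (x = 0). Shared: x=0 y=0. PCs: A@2 B@1
Step 4: thread B executes B2 (x = 8). Shared: x=8 y=0. PCs: A@2 B@2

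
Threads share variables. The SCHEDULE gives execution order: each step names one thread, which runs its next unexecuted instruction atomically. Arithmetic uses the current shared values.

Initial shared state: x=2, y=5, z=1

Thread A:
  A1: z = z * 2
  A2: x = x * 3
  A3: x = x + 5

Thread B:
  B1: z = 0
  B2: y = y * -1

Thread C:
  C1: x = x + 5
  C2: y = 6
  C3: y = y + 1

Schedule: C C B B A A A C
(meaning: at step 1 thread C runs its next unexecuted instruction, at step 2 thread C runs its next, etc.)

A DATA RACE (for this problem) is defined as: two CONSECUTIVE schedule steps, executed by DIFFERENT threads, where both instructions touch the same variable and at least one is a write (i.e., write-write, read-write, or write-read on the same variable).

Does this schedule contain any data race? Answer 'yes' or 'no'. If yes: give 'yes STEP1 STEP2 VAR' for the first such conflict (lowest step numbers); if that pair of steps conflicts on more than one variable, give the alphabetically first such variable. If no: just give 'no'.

Steps 1,2: same thread (C). No race.
Steps 2,3: C(r=-,w=y) vs B(r=-,w=z). No conflict.
Steps 3,4: same thread (B). No race.
Steps 4,5: B(r=y,w=y) vs A(r=z,w=z). No conflict.
Steps 5,6: same thread (A). No race.
Steps 6,7: same thread (A). No race.
Steps 7,8: A(r=x,w=x) vs C(r=y,w=y). No conflict.

Answer: no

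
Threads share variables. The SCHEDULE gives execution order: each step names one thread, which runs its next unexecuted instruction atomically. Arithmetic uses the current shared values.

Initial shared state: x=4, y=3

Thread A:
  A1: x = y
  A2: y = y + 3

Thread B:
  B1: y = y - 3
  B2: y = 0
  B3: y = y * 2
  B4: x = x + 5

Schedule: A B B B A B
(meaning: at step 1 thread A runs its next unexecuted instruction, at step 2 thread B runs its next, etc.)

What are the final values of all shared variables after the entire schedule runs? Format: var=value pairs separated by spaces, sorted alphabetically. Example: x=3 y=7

Answer: x=8 y=3

Derivation:
Step 1: thread A executes A1 (x = y). Shared: x=3 y=3. PCs: A@1 B@0
Step 2: thread B executes B1 (y = y - 3). Shared: x=3 y=0. PCs: A@1 B@1
Step 3: thread B executes B2 (y = 0). Shared: x=3 y=0. PCs: A@1 B@2
Step 4: thread B executes B3 (y = y * 2). Shared: x=3 y=0. PCs: A@1 B@3
Step 5: thread A executes A2 (y = y + 3). Shared: x=3 y=3. PCs: A@2 B@3
Step 6: thread B executes B4 (x = x + 5). Shared: x=8 y=3. PCs: A@2 B@4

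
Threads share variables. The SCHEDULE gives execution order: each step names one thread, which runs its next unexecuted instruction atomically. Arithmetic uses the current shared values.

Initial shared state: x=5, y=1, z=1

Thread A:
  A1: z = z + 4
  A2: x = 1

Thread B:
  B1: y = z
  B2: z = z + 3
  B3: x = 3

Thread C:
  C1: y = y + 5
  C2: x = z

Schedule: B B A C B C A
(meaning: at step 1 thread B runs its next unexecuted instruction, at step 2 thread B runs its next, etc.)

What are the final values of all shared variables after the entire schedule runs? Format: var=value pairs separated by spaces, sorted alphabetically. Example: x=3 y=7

Answer: x=1 y=6 z=8

Derivation:
Step 1: thread B executes B1 (y = z). Shared: x=5 y=1 z=1. PCs: A@0 B@1 C@0
Step 2: thread B executes B2 (z = z + 3). Shared: x=5 y=1 z=4. PCs: A@0 B@2 C@0
Step 3: thread A executes A1 (z = z + 4). Shared: x=5 y=1 z=8. PCs: A@1 B@2 C@0
Step 4: thread C executes C1 (y = y + 5). Shared: x=5 y=6 z=8. PCs: A@1 B@2 C@1
Step 5: thread B executes B3 (x = 3). Shared: x=3 y=6 z=8. PCs: A@1 B@3 C@1
Step 6: thread C executes C2 (x = z). Shared: x=8 y=6 z=8. PCs: A@1 B@3 C@2
Step 7: thread A executes A2 (x = 1). Shared: x=1 y=6 z=8. PCs: A@2 B@3 C@2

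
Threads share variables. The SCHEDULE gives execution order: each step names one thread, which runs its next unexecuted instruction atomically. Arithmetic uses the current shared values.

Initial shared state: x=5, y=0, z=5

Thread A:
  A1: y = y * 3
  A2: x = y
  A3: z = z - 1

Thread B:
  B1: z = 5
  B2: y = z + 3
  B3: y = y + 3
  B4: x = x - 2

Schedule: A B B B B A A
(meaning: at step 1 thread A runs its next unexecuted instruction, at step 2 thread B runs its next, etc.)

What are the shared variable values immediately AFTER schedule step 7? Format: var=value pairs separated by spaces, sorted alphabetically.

Step 1: thread A executes A1 (y = y * 3). Shared: x=5 y=0 z=5. PCs: A@1 B@0
Step 2: thread B executes B1 (z = 5). Shared: x=5 y=0 z=5. PCs: A@1 B@1
Step 3: thread B executes B2 (y = z + 3). Shared: x=5 y=8 z=5. PCs: A@1 B@2
Step 4: thread B executes B3 (y = y + 3). Shared: x=5 y=11 z=5. PCs: A@1 B@3
Step 5: thread B executes B4 (x = x - 2). Shared: x=3 y=11 z=5. PCs: A@1 B@4
Step 6: thread A executes A2 (x = y). Shared: x=11 y=11 z=5. PCs: A@2 B@4
Step 7: thread A executes A3 (z = z - 1). Shared: x=11 y=11 z=4. PCs: A@3 B@4

Answer: x=11 y=11 z=4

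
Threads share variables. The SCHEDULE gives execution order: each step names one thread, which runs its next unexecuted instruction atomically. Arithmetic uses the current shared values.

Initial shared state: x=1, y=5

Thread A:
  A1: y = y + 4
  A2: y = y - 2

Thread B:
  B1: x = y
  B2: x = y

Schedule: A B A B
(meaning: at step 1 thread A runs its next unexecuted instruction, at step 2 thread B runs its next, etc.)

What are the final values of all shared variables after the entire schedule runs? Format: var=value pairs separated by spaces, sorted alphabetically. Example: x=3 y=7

Step 1: thread A executes A1 (y = y + 4). Shared: x=1 y=9. PCs: A@1 B@0
Step 2: thread B executes B1 (x = y). Shared: x=9 y=9. PCs: A@1 B@1
Step 3: thread A executes A2 (y = y - 2). Shared: x=9 y=7. PCs: A@2 B@1
Step 4: thread B executes B2 (x = y). Shared: x=7 y=7. PCs: A@2 B@2

Answer: x=7 y=7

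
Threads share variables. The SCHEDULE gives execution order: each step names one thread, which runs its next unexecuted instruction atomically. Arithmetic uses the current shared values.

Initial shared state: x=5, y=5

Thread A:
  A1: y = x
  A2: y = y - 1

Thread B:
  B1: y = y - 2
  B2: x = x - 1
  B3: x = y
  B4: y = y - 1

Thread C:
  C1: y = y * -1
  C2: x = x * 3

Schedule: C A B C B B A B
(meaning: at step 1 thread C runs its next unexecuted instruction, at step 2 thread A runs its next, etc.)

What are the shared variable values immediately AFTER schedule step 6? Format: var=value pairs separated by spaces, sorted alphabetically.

Step 1: thread C executes C1 (y = y * -1). Shared: x=5 y=-5. PCs: A@0 B@0 C@1
Step 2: thread A executes A1 (y = x). Shared: x=5 y=5. PCs: A@1 B@0 C@1
Step 3: thread B executes B1 (y = y - 2). Shared: x=5 y=3. PCs: A@1 B@1 C@1
Step 4: thread C executes C2 (x = x * 3). Shared: x=15 y=3. PCs: A@1 B@1 C@2
Step 5: thread B executes B2 (x = x - 1). Shared: x=14 y=3. PCs: A@1 B@2 C@2
Step 6: thread B executes B3 (x = y). Shared: x=3 y=3. PCs: A@1 B@3 C@2

Answer: x=3 y=3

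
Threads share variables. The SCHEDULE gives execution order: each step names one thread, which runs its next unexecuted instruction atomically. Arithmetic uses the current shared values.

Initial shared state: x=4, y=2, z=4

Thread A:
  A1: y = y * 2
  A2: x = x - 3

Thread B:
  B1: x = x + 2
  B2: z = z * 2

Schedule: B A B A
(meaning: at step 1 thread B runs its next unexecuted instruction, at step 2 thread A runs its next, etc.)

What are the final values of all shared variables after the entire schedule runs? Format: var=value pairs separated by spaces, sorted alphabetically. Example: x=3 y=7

Step 1: thread B executes B1 (x = x + 2). Shared: x=6 y=2 z=4. PCs: A@0 B@1
Step 2: thread A executes A1 (y = y * 2). Shared: x=6 y=4 z=4. PCs: A@1 B@1
Step 3: thread B executes B2 (z = z * 2). Shared: x=6 y=4 z=8. PCs: A@1 B@2
Step 4: thread A executes A2 (x = x - 3). Shared: x=3 y=4 z=8. PCs: A@2 B@2

Answer: x=3 y=4 z=8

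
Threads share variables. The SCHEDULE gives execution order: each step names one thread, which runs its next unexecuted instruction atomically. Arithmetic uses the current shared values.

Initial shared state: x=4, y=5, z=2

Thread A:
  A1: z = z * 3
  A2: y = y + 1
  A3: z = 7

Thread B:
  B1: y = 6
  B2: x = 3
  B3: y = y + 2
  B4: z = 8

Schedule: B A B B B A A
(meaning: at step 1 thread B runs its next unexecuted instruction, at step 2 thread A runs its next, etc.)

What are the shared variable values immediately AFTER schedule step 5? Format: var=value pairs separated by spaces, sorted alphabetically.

Step 1: thread B executes B1 (y = 6). Shared: x=4 y=6 z=2. PCs: A@0 B@1
Step 2: thread A executes A1 (z = z * 3). Shared: x=4 y=6 z=6. PCs: A@1 B@1
Step 3: thread B executes B2 (x = 3). Shared: x=3 y=6 z=6. PCs: A@1 B@2
Step 4: thread B executes B3 (y = y + 2). Shared: x=3 y=8 z=6. PCs: A@1 B@3
Step 5: thread B executes B4 (z = 8). Shared: x=3 y=8 z=8. PCs: A@1 B@4

Answer: x=3 y=8 z=8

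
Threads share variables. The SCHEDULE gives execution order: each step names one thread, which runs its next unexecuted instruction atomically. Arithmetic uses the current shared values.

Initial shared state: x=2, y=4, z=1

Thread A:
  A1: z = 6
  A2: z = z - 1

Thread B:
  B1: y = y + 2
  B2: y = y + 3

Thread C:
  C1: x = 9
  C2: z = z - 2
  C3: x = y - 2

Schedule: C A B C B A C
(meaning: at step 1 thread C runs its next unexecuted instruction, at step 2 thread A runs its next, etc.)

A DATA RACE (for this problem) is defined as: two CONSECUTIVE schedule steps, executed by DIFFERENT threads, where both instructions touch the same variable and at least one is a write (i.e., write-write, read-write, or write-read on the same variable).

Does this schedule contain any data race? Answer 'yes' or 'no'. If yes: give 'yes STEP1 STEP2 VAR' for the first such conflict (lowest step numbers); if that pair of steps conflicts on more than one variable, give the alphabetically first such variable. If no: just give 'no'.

Answer: no

Derivation:
Steps 1,2: C(r=-,w=x) vs A(r=-,w=z). No conflict.
Steps 2,3: A(r=-,w=z) vs B(r=y,w=y). No conflict.
Steps 3,4: B(r=y,w=y) vs C(r=z,w=z). No conflict.
Steps 4,5: C(r=z,w=z) vs B(r=y,w=y). No conflict.
Steps 5,6: B(r=y,w=y) vs A(r=z,w=z). No conflict.
Steps 6,7: A(r=z,w=z) vs C(r=y,w=x). No conflict.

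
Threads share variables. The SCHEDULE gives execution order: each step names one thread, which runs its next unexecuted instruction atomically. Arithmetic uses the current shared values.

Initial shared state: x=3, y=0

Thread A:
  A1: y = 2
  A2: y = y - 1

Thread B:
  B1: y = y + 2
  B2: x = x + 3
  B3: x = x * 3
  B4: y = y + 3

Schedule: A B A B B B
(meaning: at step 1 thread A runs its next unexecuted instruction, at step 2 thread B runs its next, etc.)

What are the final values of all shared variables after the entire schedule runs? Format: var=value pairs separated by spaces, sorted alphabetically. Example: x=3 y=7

Step 1: thread A executes A1 (y = 2). Shared: x=3 y=2. PCs: A@1 B@0
Step 2: thread B executes B1 (y = y + 2). Shared: x=3 y=4. PCs: A@1 B@1
Step 3: thread A executes A2 (y = y - 1). Shared: x=3 y=3. PCs: A@2 B@1
Step 4: thread B executes B2 (x = x + 3). Shared: x=6 y=3. PCs: A@2 B@2
Step 5: thread B executes B3 (x = x * 3). Shared: x=18 y=3. PCs: A@2 B@3
Step 6: thread B executes B4 (y = y + 3). Shared: x=18 y=6. PCs: A@2 B@4

Answer: x=18 y=6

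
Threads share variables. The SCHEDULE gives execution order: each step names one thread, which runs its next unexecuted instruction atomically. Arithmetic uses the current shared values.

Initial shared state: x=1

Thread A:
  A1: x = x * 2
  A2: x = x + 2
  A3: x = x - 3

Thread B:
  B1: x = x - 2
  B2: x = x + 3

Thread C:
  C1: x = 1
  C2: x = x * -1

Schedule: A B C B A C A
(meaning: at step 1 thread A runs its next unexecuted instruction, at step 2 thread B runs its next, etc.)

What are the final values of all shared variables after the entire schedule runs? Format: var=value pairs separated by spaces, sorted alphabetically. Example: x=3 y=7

Step 1: thread A executes A1 (x = x * 2). Shared: x=2. PCs: A@1 B@0 C@0
Step 2: thread B executes B1 (x = x - 2). Shared: x=0. PCs: A@1 B@1 C@0
Step 3: thread C executes C1 (x = 1). Shared: x=1. PCs: A@1 B@1 C@1
Step 4: thread B executes B2 (x = x + 3). Shared: x=4. PCs: A@1 B@2 C@1
Step 5: thread A executes A2 (x = x + 2). Shared: x=6. PCs: A@2 B@2 C@1
Step 6: thread C executes C2 (x = x * -1). Shared: x=-6. PCs: A@2 B@2 C@2
Step 7: thread A executes A3 (x = x - 3). Shared: x=-9. PCs: A@3 B@2 C@2

Answer: x=-9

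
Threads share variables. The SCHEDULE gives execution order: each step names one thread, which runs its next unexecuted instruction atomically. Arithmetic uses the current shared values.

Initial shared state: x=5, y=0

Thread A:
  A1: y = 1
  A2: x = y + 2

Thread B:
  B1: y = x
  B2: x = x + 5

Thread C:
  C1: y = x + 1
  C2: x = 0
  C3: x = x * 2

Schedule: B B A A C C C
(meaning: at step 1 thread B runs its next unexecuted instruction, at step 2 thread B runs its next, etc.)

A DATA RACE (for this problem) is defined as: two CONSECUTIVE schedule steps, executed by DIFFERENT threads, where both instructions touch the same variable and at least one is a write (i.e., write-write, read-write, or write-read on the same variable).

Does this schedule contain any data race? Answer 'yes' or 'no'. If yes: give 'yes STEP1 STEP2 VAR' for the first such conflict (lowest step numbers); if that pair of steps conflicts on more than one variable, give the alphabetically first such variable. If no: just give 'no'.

Steps 1,2: same thread (B). No race.
Steps 2,3: B(r=x,w=x) vs A(r=-,w=y). No conflict.
Steps 3,4: same thread (A). No race.
Steps 4,5: A(x = y + 2) vs C(y = x + 1). RACE on x (W-R), y (R-W). Multiple vars; alphabetically first is x.
Steps 5,6: same thread (C). No race.
Steps 6,7: same thread (C). No race.
First conflict at steps 4,5.

Answer: yes 4 5 x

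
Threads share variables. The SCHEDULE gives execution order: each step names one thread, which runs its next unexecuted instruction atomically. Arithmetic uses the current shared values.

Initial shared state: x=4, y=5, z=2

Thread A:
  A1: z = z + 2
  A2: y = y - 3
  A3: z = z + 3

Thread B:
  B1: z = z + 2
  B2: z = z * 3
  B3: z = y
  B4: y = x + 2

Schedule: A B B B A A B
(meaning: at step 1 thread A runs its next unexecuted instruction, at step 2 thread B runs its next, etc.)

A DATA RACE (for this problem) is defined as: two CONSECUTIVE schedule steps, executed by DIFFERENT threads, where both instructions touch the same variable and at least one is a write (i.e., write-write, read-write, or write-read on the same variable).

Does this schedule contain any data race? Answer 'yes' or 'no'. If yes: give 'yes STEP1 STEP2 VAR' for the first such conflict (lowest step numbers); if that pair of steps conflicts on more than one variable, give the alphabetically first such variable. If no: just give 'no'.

Answer: yes 1 2 z

Derivation:
Steps 1,2: A(z = z + 2) vs B(z = z + 2). RACE on z (W-W).
Steps 2,3: same thread (B). No race.
Steps 3,4: same thread (B). No race.
Steps 4,5: B(z = y) vs A(y = y - 3). RACE on y (R-W).
Steps 5,6: same thread (A). No race.
Steps 6,7: A(r=z,w=z) vs B(r=x,w=y). No conflict.
First conflict at steps 1,2.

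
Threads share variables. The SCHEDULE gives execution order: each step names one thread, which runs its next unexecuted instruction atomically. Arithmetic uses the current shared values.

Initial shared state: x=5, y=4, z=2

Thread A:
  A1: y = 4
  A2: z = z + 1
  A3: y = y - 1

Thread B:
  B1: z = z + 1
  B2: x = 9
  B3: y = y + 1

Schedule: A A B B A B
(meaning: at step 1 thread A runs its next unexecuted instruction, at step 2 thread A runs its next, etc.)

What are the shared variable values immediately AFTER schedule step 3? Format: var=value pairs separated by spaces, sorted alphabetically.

Answer: x=5 y=4 z=4

Derivation:
Step 1: thread A executes A1 (y = 4). Shared: x=5 y=4 z=2. PCs: A@1 B@0
Step 2: thread A executes A2 (z = z + 1). Shared: x=5 y=4 z=3. PCs: A@2 B@0
Step 3: thread B executes B1 (z = z + 1). Shared: x=5 y=4 z=4. PCs: A@2 B@1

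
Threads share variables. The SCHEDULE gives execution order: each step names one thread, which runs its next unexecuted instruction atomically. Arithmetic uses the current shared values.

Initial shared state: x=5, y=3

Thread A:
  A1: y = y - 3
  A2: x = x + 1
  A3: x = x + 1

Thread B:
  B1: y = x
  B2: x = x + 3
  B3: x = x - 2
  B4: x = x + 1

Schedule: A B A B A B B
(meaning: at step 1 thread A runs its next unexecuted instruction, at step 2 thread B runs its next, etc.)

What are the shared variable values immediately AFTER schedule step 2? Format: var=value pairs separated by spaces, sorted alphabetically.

Step 1: thread A executes A1 (y = y - 3). Shared: x=5 y=0. PCs: A@1 B@0
Step 2: thread B executes B1 (y = x). Shared: x=5 y=5. PCs: A@1 B@1

Answer: x=5 y=5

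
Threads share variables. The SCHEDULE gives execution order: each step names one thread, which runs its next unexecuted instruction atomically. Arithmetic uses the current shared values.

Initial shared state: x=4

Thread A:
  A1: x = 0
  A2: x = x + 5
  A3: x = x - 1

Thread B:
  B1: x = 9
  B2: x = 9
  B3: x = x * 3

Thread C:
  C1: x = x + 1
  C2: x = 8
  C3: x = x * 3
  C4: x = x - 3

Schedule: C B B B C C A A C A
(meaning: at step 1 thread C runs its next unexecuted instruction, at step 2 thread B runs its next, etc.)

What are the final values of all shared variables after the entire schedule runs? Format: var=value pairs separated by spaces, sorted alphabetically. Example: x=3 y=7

Step 1: thread C executes C1 (x = x + 1). Shared: x=5. PCs: A@0 B@0 C@1
Step 2: thread B executes B1 (x = 9). Shared: x=9. PCs: A@0 B@1 C@1
Step 3: thread B executes B2 (x = 9). Shared: x=9. PCs: A@0 B@2 C@1
Step 4: thread B executes B3 (x = x * 3). Shared: x=27. PCs: A@0 B@3 C@1
Step 5: thread C executes C2 (x = 8). Shared: x=8. PCs: A@0 B@3 C@2
Step 6: thread C executes C3 (x = x * 3). Shared: x=24. PCs: A@0 B@3 C@3
Step 7: thread A executes A1 (x = 0). Shared: x=0. PCs: A@1 B@3 C@3
Step 8: thread A executes A2 (x = x + 5). Shared: x=5. PCs: A@2 B@3 C@3
Step 9: thread C executes C4 (x = x - 3). Shared: x=2. PCs: A@2 B@3 C@4
Step 10: thread A executes A3 (x = x - 1). Shared: x=1. PCs: A@3 B@3 C@4

Answer: x=1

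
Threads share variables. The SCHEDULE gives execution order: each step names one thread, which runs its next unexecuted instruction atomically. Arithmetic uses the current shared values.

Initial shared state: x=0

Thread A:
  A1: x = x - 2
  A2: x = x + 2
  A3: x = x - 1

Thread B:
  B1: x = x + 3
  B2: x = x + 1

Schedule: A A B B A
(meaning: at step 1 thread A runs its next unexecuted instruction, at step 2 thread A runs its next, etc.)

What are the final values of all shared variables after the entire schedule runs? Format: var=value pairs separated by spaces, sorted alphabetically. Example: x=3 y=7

Step 1: thread A executes A1 (x = x - 2). Shared: x=-2. PCs: A@1 B@0
Step 2: thread A executes A2 (x = x + 2). Shared: x=0. PCs: A@2 B@0
Step 3: thread B executes B1 (x = x + 3). Shared: x=3. PCs: A@2 B@1
Step 4: thread B executes B2 (x = x + 1). Shared: x=4. PCs: A@2 B@2
Step 5: thread A executes A3 (x = x - 1). Shared: x=3. PCs: A@3 B@2

Answer: x=3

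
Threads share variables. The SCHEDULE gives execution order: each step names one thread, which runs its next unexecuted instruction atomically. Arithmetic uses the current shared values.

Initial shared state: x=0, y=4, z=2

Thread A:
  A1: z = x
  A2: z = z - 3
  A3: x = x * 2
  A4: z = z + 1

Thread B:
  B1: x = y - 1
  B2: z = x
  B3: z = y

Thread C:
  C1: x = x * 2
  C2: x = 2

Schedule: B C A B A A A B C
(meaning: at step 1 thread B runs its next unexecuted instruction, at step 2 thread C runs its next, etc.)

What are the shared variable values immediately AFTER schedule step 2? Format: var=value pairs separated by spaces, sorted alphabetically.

Step 1: thread B executes B1 (x = y - 1). Shared: x=3 y=4 z=2. PCs: A@0 B@1 C@0
Step 2: thread C executes C1 (x = x * 2). Shared: x=6 y=4 z=2. PCs: A@0 B@1 C@1

Answer: x=6 y=4 z=2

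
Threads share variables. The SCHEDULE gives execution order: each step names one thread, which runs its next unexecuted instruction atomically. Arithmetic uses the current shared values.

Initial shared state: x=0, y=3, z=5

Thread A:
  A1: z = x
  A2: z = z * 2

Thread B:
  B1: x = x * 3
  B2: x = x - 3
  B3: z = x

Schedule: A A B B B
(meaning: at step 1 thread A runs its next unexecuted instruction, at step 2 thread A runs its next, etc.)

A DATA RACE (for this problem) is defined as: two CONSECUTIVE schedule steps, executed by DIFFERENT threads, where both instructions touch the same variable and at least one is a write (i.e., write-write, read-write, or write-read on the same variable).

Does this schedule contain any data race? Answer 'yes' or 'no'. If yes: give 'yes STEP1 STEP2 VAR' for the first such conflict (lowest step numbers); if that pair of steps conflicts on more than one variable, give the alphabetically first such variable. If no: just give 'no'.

Answer: no

Derivation:
Steps 1,2: same thread (A). No race.
Steps 2,3: A(r=z,w=z) vs B(r=x,w=x). No conflict.
Steps 3,4: same thread (B). No race.
Steps 4,5: same thread (B). No race.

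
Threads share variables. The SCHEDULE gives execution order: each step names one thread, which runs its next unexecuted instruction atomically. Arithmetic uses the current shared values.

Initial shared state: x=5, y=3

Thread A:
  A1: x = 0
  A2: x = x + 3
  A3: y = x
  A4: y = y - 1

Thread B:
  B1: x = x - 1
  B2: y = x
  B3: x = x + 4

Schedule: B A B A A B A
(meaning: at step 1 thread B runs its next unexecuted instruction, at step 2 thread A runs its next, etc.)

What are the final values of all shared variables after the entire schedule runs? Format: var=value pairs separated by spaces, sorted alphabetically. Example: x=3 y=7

Answer: x=7 y=2

Derivation:
Step 1: thread B executes B1 (x = x - 1). Shared: x=4 y=3. PCs: A@0 B@1
Step 2: thread A executes A1 (x = 0). Shared: x=0 y=3. PCs: A@1 B@1
Step 3: thread B executes B2 (y = x). Shared: x=0 y=0. PCs: A@1 B@2
Step 4: thread A executes A2 (x = x + 3). Shared: x=3 y=0. PCs: A@2 B@2
Step 5: thread A executes A3 (y = x). Shared: x=3 y=3. PCs: A@3 B@2
Step 6: thread B executes B3 (x = x + 4). Shared: x=7 y=3. PCs: A@3 B@3
Step 7: thread A executes A4 (y = y - 1). Shared: x=7 y=2. PCs: A@4 B@3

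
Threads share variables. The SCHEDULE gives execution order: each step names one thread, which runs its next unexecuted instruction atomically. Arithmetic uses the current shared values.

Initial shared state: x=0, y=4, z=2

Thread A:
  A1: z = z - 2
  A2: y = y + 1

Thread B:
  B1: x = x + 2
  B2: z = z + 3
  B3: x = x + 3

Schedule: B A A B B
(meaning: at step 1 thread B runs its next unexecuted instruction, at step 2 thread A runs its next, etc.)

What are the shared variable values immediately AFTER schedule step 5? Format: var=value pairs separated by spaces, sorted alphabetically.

Step 1: thread B executes B1 (x = x + 2). Shared: x=2 y=4 z=2. PCs: A@0 B@1
Step 2: thread A executes A1 (z = z - 2). Shared: x=2 y=4 z=0. PCs: A@1 B@1
Step 3: thread A executes A2 (y = y + 1). Shared: x=2 y=5 z=0. PCs: A@2 B@1
Step 4: thread B executes B2 (z = z + 3). Shared: x=2 y=5 z=3. PCs: A@2 B@2
Step 5: thread B executes B3 (x = x + 3). Shared: x=5 y=5 z=3. PCs: A@2 B@3

Answer: x=5 y=5 z=3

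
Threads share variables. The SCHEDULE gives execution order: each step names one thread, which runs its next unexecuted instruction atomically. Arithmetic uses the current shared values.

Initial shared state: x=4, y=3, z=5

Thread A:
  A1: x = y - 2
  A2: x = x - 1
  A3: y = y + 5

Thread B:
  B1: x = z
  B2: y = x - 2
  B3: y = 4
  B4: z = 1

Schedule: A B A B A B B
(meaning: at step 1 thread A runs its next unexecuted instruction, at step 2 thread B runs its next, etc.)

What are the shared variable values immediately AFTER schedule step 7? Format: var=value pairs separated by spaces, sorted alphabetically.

Step 1: thread A executes A1 (x = y - 2). Shared: x=1 y=3 z=5. PCs: A@1 B@0
Step 2: thread B executes B1 (x = z). Shared: x=5 y=3 z=5. PCs: A@1 B@1
Step 3: thread A executes A2 (x = x - 1). Shared: x=4 y=3 z=5. PCs: A@2 B@1
Step 4: thread B executes B2 (y = x - 2). Shared: x=4 y=2 z=5. PCs: A@2 B@2
Step 5: thread A executes A3 (y = y + 5). Shared: x=4 y=7 z=5. PCs: A@3 B@2
Step 6: thread B executes B3 (y = 4). Shared: x=4 y=4 z=5. PCs: A@3 B@3
Step 7: thread B executes B4 (z = 1). Shared: x=4 y=4 z=1. PCs: A@3 B@4

Answer: x=4 y=4 z=1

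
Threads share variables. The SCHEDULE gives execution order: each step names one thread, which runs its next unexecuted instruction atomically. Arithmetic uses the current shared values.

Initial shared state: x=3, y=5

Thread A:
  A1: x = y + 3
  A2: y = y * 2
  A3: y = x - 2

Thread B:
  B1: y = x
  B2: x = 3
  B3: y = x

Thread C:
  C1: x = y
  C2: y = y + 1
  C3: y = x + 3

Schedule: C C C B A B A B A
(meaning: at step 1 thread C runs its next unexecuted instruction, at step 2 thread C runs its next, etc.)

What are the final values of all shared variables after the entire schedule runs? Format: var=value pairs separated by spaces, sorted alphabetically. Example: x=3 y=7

Answer: x=3 y=1

Derivation:
Step 1: thread C executes C1 (x = y). Shared: x=5 y=5. PCs: A@0 B@0 C@1
Step 2: thread C executes C2 (y = y + 1). Shared: x=5 y=6. PCs: A@0 B@0 C@2
Step 3: thread C executes C3 (y = x + 3). Shared: x=5 y=8. PCs: A@0 B@0 C@3
Step 4: thread B executes B1 (y = x). Shared: x=5 y=5. PCs: A@0 B@1 C@3
Step 5: thread A executes A1 (x = y + 3). Shared: x=8 y=5. PCs: A@1 B@1 C@3
Step 6: thread B executes B2 (x = 3). Shared: x=3 y=5. PCs: A@1 B@2 C@3
Step 7: thread A executes A2 (y = y * 2). Shared: x=3 y=10. PCs: A@2 B@2 C@3
Step 8: thread B executes B3 (y = x). Shared: x=3 y=3. PCs: A@2 B@3 C@3
Step 9: thread A executes A3 (y = x - 2). Shared: x=3 y=1. PCs: A@3 B@3 C@3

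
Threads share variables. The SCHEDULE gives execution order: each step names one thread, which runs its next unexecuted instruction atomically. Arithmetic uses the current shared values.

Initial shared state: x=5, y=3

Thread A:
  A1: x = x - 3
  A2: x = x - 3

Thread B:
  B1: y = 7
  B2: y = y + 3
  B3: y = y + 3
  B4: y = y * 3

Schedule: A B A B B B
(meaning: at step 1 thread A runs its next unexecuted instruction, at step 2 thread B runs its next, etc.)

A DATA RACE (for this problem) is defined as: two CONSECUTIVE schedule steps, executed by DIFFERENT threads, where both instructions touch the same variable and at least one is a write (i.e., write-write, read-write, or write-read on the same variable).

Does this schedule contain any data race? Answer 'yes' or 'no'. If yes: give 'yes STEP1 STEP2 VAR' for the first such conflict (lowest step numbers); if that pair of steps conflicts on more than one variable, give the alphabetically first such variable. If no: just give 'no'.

Answer: no

Derivation:
Steps 1,2: A(r=x,w=x) vs B(r=-,w=y). No conflict.
Steps 2,3: B(r=-,w=y) vs A(r=x,w=x). No conflict.
Steps 3,4: A(r=x,w=x) vs B(r=y,w=y). No conflict.
Steps 4,5: same thread (B). No race.
Steps 5,6: same thread (B). No race.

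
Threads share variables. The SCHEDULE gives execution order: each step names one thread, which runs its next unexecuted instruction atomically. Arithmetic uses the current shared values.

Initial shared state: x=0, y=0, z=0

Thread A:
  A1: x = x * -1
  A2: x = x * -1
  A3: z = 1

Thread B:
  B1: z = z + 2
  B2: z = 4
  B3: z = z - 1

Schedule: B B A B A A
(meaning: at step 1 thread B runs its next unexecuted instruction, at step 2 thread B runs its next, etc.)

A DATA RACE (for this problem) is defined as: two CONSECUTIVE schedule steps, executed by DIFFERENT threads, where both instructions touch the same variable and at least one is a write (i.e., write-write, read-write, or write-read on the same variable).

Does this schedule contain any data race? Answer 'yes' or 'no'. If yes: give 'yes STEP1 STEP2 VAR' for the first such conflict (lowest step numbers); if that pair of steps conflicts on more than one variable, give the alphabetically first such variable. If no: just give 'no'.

Answer: no

Derivation:
Steps 1,2: same thread (B). No race.
Steps 2,3: B(r=-,w=z) vs A(r=x,w=x). No conflict.
Steps 3,4: A(r=x,w=x) vs B(r=z,w=z). No conflict.
Steps 4,5: B(r=z,w=z) vs A(r=x,w=x). No conflict.
Steps 5,6: same thread (A). No race.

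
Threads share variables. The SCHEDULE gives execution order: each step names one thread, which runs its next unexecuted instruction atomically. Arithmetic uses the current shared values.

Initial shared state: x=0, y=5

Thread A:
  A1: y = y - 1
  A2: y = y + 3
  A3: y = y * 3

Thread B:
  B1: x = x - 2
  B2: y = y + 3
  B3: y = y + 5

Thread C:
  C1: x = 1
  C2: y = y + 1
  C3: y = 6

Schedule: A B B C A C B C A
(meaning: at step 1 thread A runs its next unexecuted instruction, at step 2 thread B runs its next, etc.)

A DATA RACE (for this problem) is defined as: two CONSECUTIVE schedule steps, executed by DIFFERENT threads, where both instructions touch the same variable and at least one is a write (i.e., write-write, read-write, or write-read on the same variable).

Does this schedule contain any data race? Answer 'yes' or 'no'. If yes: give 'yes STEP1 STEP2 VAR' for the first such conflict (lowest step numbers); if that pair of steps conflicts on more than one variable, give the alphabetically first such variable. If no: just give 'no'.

Answer: yes 5 6 y

Derivation:
Steps 1,2: A(r=y,w=y) vs B(r=x,w=x). No conflict.
Steps 2,3: same thread (B). No race.
Steps 3,4: B(r=y,w=y) vs C(r=-,w=x). No conflict.
Steps 4,5: C(r=-,w=x) vs A(r=y,w=y). No conflict.
Steps 5,6: A(y = y + 3) vs C(y = y + 1). RACE on y (W-W).
Steps 6,7: C(y = y + 1) vs B(y = y + 5). RACE on y (W-W).
Steps 7,8: B(y = y + 5) vs C(y = 6). RACE on y (W-W).
Steps 8,9: C(y = 6) vs A(y = y * 3). RACE on y (W-W).
First conflict at steps 5,6.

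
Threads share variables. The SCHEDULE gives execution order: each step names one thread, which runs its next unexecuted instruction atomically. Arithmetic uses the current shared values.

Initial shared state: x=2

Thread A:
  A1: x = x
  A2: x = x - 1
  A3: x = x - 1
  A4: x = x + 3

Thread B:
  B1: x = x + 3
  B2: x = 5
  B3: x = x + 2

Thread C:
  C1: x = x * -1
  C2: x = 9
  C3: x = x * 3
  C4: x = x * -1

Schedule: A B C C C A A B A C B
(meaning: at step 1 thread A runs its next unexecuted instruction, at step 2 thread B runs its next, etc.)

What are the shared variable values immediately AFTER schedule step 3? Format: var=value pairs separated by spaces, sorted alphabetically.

Step 1: thread A executes A1 (x = x). Shared: x=2. PCs: A@1 B@0 C@0
Step 2: thread B executes B1 (x = x + 3). Shared: x=5. PCs: A@1 B@1 C@0
Step 3: thread C executes C1 (x = x * -1). Shared: x=-5. PCs: A@1 B@1 C@1

Answer: x=-5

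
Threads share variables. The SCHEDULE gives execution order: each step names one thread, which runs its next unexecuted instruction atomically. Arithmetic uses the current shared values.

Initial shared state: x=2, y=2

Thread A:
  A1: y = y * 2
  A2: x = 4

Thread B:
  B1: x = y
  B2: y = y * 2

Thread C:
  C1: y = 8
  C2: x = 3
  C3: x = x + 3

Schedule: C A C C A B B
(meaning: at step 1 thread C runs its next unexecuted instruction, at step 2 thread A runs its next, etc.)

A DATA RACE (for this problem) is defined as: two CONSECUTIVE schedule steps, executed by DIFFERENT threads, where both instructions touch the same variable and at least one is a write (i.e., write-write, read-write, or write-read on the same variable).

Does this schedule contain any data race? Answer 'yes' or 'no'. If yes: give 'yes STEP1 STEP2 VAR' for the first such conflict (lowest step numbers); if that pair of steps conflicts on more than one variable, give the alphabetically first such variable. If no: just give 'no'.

Answer: yes 1 2 y

Derivation:
Steps 1,2: C(y = 8) vs A(y = y * 2). RACE on y (W-W).
Steps 2,3: A(r=y,w=y) vs C(r=-,w=x). No conflict.
Steps 3,4: same thread (C). No race.
Steps 4,5: C(x = x + 3) vs A(x = 4). RACE on x (W-W).
Steps 5,6: A(x = 4) vs B(x = y). RACE on x (W-W).
Steps 6,7: same thread (B). No race.
First conflict at steps 1,2.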